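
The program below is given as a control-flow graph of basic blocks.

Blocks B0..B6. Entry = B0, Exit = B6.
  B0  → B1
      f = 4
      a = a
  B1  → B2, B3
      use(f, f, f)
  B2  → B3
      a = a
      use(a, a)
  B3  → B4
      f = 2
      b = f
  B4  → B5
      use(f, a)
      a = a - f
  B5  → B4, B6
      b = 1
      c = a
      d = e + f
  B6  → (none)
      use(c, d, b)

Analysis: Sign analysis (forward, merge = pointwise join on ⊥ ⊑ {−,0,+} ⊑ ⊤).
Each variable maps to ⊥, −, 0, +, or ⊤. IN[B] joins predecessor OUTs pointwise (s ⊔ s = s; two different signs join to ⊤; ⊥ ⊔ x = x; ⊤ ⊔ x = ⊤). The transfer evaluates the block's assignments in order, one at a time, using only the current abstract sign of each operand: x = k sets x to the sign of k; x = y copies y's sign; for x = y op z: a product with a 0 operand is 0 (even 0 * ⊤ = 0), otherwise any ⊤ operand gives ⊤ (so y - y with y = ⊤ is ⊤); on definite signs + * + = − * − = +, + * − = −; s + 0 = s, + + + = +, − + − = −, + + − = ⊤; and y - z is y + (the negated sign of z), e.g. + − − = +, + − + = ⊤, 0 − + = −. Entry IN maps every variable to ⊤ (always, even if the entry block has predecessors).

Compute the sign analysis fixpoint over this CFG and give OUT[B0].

Per-block solution:
  B0: | IN=(all ⊤) | OUT={f:+; rest ⊤}
  B1: | IN={f:+; rest ⊤} | OUT={f:+; rest ⊤}
  B2: | IN={f:+; rest ⊤} | OUT={f:+; rest ⊤}
  B3: | IN={f:+; rest ⊤} | OUT={b:+, f:+; rest ⊤}
  B4: | IN={b:+, f:+; rest ⊤} | OUT={b:+, f:+; rest ⊤}
  B5: | IN={b:+, f:+; rest ⊤} | OUT={b:+, f:+; rest ⊤}
  B6: | IN={b:+, f:+; rest ⊤} | OUT={b:+, f:+; rest ⊤}

B0 is the boundary node: IN[B0] = {a: ⊤, b: ⊤, c: ⊤, d: ⊤, e: ⊤, f: ⊤}
Applying B0's transfer function to that IN value gives OUT[B0] (row B0 above).

Answer: {a: ⊤, b: ⊤, c: ⊤, d: ⊤, e: ⊤, f: +}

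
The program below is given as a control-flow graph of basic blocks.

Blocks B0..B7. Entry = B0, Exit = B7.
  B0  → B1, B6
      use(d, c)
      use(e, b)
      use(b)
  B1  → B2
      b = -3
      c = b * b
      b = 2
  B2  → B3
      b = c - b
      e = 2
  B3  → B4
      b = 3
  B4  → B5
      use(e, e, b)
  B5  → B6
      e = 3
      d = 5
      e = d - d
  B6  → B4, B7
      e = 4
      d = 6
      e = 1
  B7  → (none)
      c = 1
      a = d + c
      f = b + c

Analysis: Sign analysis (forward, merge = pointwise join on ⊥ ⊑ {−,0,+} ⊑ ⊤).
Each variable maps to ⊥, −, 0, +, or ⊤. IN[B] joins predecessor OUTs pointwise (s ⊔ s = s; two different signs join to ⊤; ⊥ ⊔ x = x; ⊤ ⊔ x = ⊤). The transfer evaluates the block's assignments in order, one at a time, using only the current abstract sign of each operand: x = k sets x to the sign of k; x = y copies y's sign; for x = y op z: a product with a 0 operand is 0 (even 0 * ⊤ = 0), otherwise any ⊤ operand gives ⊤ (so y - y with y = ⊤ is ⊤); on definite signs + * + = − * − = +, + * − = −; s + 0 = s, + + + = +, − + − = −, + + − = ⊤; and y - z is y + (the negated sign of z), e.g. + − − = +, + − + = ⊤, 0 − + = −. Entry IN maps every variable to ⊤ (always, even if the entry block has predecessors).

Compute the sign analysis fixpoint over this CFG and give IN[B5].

Answer: {a: ⊤, b: ⊤, c: ⊤, d: ⊤, e: +, f: ⊤}

Trace:
Fixpoint table:
  B0:   IN=(all ⊤)   OUT=(all ⊤)
  B1:   IN=(all ⊤)   OUT={b:+, c:+; rest ⊤}
  B2:   IN={b:+, c:+; rest ⊤}   OUT={c:+, e:+; rest ⊤}
  B3:   IN={c:+, e:+; rest ⊤}   OUT={b:+, c:+, e:+; rest ⊤}
  B4:   IN={e:+; rest ⊤}   OUT={e:+; rest ⊤}
  B5:   IN={e:+; rest ⊤}   OUT={d:+; rest ⊤}
  B6:   IN=(all ⊤)   OUT={d:+, e:+; rest ⊤}
  B7:   IN={d:+, e:+; rest ⊤}   OUT={a:+, c:+, d:+, e:+; rest ⊤}

Merge at B5: IN[B5] = OUT[B4] = {a: ⊤, b: ⊤, c: ⊤, d: ⊤, e: +, f: ⊤}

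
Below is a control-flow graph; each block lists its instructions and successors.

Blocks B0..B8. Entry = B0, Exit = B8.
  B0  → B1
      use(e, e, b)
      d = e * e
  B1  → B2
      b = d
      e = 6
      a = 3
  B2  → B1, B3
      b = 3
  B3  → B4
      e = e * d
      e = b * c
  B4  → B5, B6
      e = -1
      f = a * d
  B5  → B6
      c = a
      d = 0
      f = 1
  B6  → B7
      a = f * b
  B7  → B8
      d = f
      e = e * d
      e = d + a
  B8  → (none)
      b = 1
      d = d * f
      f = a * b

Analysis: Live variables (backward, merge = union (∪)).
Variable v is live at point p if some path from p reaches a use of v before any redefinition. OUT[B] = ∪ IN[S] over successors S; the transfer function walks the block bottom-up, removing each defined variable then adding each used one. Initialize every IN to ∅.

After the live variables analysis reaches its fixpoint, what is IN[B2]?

Per-block solution:
  B0:   IN={b, c, e}   OUT={c, d}
  B1:   IN={c, d}   OUT={a, c, d, e}
  B2:   IN={a, c, d, e}   OUT={a, b, c, d, e}
  B3:   IN={a, b, c, d, e}   OUT={a, b, d}
  B4:   IN={a, b, d}   OUT={a, b, e, f}
  B5:   IN={a, b, e}   OUT={b, e, f}
  B6:   IN={b, e, f}   OUT={a, e, f}
  B7:   IN={a, e, f}   OUT={a, d, f}
  B8:   IN={a, d, f}   OUT={}

Merge at B2: OUT[B2] = IN[B1] ⊔ IN[B3] = {a, b, c, d, e}
Applying B2's transfer function to that OUT value gives IN[B2] (row B2 above).

Answer: {a, c, d, e}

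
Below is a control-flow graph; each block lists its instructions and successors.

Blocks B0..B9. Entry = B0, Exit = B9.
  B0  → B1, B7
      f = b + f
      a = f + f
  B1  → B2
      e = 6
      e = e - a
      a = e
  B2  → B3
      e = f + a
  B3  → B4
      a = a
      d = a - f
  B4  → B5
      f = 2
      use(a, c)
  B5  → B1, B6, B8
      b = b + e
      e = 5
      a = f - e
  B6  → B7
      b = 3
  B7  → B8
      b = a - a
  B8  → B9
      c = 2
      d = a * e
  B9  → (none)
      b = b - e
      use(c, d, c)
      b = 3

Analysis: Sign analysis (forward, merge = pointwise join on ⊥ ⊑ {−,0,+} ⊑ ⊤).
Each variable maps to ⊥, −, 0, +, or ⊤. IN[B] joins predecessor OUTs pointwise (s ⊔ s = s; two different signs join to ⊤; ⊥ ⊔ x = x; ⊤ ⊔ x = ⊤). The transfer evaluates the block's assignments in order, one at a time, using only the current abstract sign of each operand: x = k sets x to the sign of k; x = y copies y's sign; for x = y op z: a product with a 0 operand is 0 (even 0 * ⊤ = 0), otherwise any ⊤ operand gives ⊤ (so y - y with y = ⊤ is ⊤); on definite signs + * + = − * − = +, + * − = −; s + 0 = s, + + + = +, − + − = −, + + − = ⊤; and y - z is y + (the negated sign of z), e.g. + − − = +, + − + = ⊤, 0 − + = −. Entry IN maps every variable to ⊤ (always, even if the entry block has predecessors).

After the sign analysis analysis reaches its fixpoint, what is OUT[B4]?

Fixpoint table:
  B0: | IN=(all ⊤) | OUT=(all ⊤)
  B1: | IN=(all ⊤) | OUT=(all ⊤)
  B2: | IN=(all ⊤) | OUT=(all ⊤)
  B3: | IN=(all ⊤) | OUT=(all ⊤)
  B4: | IN=(all ⊤) | OUT={f:+; rest ⊤}
  B5: | IN={f:+; rest ⊤} | OUT={e:+, f:+; rest ⊤}
  B6: | IN={e:+, f:+; rest ⊤} | OUT={b:+, e:+, f:+; rest ⊤}
  B7: | IN=(all ⊤) | OUT=(all ⊤)
  B8: | IN=(all ⊤) | OUT={c:+; rest ⊤}
  B9: | IN={c:+; rest ⊤} | OUT={b:+, c:+; rest ⊤}

Merge at B4: IN[B4] = OUT[B3] = {a: ⊤, b: ⊤, c: ⊤, d: ⊤, e: ⊤, f: ⊤}
Applying B4's transfer function to that IN value gives OUT[B4] (row B4 above).

Answer: {a: ⊤, b: ⊤, c: ⊤, d: ⊤, e: ⊤, f: +}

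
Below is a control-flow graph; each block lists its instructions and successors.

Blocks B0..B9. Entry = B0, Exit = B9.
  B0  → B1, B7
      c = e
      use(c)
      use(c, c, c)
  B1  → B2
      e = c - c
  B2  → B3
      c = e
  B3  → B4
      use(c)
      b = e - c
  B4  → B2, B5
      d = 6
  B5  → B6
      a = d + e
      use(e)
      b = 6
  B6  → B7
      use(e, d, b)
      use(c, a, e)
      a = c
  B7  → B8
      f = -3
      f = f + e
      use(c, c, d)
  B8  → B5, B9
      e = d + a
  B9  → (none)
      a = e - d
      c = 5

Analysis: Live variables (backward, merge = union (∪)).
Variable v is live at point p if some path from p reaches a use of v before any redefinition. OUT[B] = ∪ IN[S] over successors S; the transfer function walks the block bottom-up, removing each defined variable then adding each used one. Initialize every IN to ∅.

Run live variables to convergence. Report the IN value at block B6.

Answer: {a, b, c, d, e}

Derivation:
Fixpoint table:
  B0:   IN={a, d, e}   OUT={a, c, d, e}
  B1:   IN={c}   OUT={e}
  B2:   IN={e}   OUT={c, e}
  B3:   IN={c, e}   OUT={c, e}
  B4:   IN={c, e}   OUT={c, d, e}
  B5:   IN={c, d, e}   OUT={a, b, c, d, e}
  B6:   IN={a, b, c, d, e}   OUT={a, c, d, e}
  B7:   IN={a, c, d, e}   OUT={a, c, d}
  B8:   IN={a, c, d}   OUT={c, d, e}
  B9:   IN={d, e}   OUT={}

Merge at B6: OUT[B6] = IN[B7] = {a, c, d, e}
Applying B6's transfer function to that OUT value gives IN[B6] (row B6 above).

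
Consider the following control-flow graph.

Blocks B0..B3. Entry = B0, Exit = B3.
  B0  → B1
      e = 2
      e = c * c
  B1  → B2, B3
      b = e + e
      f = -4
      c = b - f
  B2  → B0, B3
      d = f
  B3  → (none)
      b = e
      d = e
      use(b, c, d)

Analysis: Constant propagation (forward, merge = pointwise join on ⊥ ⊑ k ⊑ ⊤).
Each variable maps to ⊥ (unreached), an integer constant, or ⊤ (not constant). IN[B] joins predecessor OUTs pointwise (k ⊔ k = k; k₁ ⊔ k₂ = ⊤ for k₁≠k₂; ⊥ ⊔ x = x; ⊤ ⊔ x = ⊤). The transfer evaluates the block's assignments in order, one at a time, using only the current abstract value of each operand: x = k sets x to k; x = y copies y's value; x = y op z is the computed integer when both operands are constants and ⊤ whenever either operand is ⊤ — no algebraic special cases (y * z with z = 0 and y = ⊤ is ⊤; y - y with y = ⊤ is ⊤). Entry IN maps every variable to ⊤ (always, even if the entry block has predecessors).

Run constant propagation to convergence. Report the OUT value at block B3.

Answer: {a: ⊤, b: ⊤, c: ⊤, d: ⊤, e: ⊤, f: -4}

Trace:
Fixpoint table:
  B0:  IN=(all ⊤)  OUT=(all ⊤)
  B1:  IN=(all ⊤)  OUT={f:-4; rest ⊤}
  B2:  IN={f:-4; rest ⊤}  OUT={d:-4, f:-4; rest ⊤}
  B3:  IN={f:-4; rest ⊤}  OUT={f:-4; rest ⊤}

Merge at B3: IN[B3] = OUT[B1] ⊔ OUT[B2] = {a: ⊤, b: ⊤, c: ⊤, d: ⊤, e: ⊤, f: -4}
Applying B3's transfer function to that IN value gives OUT[B3] (row B3 above).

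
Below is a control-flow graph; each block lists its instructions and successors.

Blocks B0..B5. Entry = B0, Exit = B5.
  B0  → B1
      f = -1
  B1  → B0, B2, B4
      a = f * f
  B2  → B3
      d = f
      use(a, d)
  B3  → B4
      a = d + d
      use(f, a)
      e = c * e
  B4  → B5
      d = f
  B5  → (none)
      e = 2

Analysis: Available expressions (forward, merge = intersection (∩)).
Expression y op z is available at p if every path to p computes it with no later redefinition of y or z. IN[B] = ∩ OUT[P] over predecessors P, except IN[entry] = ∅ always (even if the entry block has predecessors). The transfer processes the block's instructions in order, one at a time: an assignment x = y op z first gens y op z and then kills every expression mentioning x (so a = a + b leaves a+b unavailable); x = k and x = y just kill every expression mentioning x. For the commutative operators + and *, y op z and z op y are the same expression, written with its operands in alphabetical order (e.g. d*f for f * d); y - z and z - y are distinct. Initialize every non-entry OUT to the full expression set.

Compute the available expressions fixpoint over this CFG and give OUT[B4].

Answer: {f*f}

Derivation:
Per-block solution:
  B0: | IN={} | OUT={}
  B1: | IN={} | OUT={f*f}
  B2: | IN={f*f} | OUT={f*f}
  B3: | IN={f*f} | OUT={d+d, f*f}
  B4: | IN={f*f} | OUT={f*f}
  B5: | IN={f*f} | OUT={f*f}

Merge at B4: IN[B4] = OUT[B1] ∩ OUT[B3] = {f*f}
Applying B4's transfer function to that IN value gives OUT[B4] (row B4 above).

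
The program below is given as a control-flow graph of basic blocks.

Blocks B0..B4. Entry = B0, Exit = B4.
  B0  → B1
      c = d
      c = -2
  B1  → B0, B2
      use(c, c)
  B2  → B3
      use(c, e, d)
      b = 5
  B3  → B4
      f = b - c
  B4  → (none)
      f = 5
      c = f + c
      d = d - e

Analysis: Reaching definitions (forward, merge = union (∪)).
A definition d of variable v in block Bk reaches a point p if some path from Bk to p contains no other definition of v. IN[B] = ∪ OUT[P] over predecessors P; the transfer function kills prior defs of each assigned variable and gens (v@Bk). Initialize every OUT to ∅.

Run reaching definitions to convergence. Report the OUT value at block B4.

Fixpoint table:
  B0:   IN={c@B0}   OUT={c@B0}
  B1:   IN={c@B0}   OUT={c@B0}
  B2:   IN={c@B0}   OUT={b@B2, c@B0}
  B3:   IN={b@B2, c@B0}   OUT={b@B2, c@B0, f@B3}
  B4:   IN={b@B2, c@B0, f@B3}   OUT={b@B2, c@B4, d@B4, f@B4}

Merge at B4: IN[B4] = OUT[B3] = {b@B2, c@B0, f@B3}
Applying B4's transfer function to that IN value gives OUT[B4] (row B4 above).

Answer: {b@B2, c@B4, d@B4, f@B4}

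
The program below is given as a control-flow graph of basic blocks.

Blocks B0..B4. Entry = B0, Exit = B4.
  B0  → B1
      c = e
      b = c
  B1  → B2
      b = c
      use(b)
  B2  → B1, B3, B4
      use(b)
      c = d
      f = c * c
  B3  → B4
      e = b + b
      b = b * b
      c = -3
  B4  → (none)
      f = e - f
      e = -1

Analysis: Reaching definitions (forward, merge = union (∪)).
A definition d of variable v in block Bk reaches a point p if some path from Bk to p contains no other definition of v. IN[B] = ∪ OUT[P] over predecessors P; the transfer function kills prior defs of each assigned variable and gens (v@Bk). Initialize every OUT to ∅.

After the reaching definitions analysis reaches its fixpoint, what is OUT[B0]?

Answer: {b@B0, c@B0}

Working:
Per-block solution:
  B0:   IN={}   OUT={b@B0, c@B0}
  B1:   IN={b@B0, b@B1, c@B0, c@B2, f@B2}   OUT={b@B1, c@B0, c@B2, f@B2}
  B2:   IN={b@B1, c@B0, c@B2, f@B2}   OUT={b@B1, c@B2, f@B2}
  B3:   IN={b@B1, c@B2, f@B2}   OUT={b@B3, c@B3, e@B3, f@B2}
  B4:   IN={b@B1, b@B3, c@B2, c@B3, e@B3, f@B2}   OUT={b@B1, b@B3, c@B2, c@B3, e@B4, f@B4}

B0 is the boundary node: IN[B0] = {}
Applying B0's transfer function to that IN value gives OUT[B0] (row B0 above).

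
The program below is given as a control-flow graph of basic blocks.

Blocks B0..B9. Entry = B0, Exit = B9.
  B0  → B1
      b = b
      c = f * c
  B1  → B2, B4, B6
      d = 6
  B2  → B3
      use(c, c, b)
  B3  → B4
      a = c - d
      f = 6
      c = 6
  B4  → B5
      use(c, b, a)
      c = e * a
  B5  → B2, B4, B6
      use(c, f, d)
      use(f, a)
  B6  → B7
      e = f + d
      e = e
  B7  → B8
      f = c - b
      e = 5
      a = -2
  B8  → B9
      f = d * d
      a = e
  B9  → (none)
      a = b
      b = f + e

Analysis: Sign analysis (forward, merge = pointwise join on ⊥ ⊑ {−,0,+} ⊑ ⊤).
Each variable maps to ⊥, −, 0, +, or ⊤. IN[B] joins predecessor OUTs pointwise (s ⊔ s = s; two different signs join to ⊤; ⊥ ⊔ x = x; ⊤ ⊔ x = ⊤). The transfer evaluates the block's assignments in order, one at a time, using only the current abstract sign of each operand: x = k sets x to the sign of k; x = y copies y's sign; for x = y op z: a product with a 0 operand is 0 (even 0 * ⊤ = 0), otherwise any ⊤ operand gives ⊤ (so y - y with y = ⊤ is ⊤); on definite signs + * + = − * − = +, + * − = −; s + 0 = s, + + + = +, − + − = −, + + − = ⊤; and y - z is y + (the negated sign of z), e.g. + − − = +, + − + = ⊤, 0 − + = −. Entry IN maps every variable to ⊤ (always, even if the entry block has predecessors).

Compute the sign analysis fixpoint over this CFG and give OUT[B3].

Answer: {a: ⊤, b: ⊤, c: +, d: +, e: ⊤, f: +}

Working:
Per-block solution:
  B0:   IN=(all ⊤)   OUT=(all ⊤)
  B1:   IN=(all ⊤)   OUT={d:+; rest ⊤}
  B2:   IN={d:+; rest ⊤}   OUT={d:+; rest ⊤}
  B3:   IN={d:+; rest ⊤}   OUT={c:+, d:+, f:+; rest ⊤}
  B4:   IN={d:+; rest ⊤}   OUT={d:+; rest ⊤}
  B5:   IN={d:+; rest ⊤}   OUT={d:+; rest ⊤}
  B6:   IN={d:+; rest ⊤}   OUT={d:+; rest ⊤}
  B7:   IN={d:+; rest ⊤}   OUT={a:-, d:+, e:+; rest ⊤}
  B8:   IN={a:-, d:+, e:+; rest ⊤}   OUT={a:+, d:+, e:+, f:+; rest ⊤}
  B9:   IN={a:+, d:+, e:+, f:+; rest ⊤}   OUT={b:+, d:+, e:+, f:+; rest ⊤}

Merge at B3: IN[B3] = OUT[B2] = {a: ⊤, b: ⊤, c: ⊤, d: +, e: ⊤, f: ⊤}
Applying B3's transfer function to that IN value gives OUT[B3] (row B3 above).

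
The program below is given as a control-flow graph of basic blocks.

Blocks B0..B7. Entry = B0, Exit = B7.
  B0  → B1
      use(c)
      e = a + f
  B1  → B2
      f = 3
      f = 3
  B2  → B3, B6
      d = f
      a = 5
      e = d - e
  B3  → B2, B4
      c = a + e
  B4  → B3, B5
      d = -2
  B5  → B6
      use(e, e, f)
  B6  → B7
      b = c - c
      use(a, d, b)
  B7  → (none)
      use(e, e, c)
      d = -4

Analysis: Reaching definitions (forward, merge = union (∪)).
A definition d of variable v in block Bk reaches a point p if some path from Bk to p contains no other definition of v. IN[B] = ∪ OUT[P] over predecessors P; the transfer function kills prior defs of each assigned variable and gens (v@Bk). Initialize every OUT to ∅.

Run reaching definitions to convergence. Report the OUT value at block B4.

Answer: {a@B2, c@B3, d@B4, e@B2, f@B1}

Derivation:
Per-block solution:
  B0:  IN={}  OUT={e@B0}
  B1:  IN={e@B0}  OUT={e@B0, f@B1}
  B2:  IN={a@B2, c@B3, d@B2, d@B4, e@B0, e@B2, f@B1}  OUT={a@B2, c@B3, d@B2, e@B2, f@B1}
  B3:  IN={a@B2, c@B3, d@B2, d@B4, e@B2, f@B1}  OUT={a@B2, c@B3, d@B2, d@B4, e@B2, f@B1}
  B4:  IN={a@B2, c@B3, d@B2, d@B4, e@B2, f@B1}  OUT={a@B2, c@B3, d@B4, e@B2, f@B1}
  B5:  IN={a@B2, c@B3, d@B4, e@B2, f@B1}  OUT={a@B2, c@B3, d@B4, e@B2, f@B1}
  B6:  IN={a@B2, c@B3, d@B2, d@B4, e@B2, f@B1}  OUT={a@B2, b@B6, c@B3, d@B2, d@B4, e@B2, f@B1}
  B7:  IN={a@B2, b@B6, c@B3, d@B2, d@B4, e@B2, f@B1}  OUT={a@B2, b@B6, c@B3, d@B7, e@B2, f@B1}

Merge at B4: IN[B4] = OUT[B3] = {a@B2, c@B3, d@B2, d@B4, e@B2, f@B1}
Applying B4's transfer function to that IN value gives OUT[B4] (row B4 above).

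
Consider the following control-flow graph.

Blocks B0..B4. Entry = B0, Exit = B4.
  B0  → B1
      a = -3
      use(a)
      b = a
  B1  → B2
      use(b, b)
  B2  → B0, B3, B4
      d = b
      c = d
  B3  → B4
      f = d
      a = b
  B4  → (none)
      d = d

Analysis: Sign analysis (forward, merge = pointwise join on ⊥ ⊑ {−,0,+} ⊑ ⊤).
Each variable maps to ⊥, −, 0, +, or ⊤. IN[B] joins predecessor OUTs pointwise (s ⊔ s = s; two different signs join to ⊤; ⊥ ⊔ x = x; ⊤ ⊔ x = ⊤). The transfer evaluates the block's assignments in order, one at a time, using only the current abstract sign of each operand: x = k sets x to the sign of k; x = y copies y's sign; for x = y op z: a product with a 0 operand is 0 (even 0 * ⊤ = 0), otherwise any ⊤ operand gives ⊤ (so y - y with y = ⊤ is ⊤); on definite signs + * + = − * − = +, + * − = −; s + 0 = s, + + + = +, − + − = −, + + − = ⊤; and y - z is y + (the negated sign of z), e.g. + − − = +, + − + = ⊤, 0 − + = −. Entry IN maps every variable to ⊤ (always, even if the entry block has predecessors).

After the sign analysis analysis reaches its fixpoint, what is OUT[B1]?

Per-block solution:
  B0: | IN=(all ⊤) | OUT={a:-, b:-; rest ⊤}
  B1: | IN={a:-, b:-; rest ⊤} | OUT={a:-, b:-; rest ⊤}
  B2: | IN={a:-, b:-; rest ⊤} | OUT={a:-, b:-, c:-, d:-; rest ⊤}
  B3: | IN={a:-, b:-, c:-, d:-; rest ⊤} | OUT={a:-, b:-, c:-, d:-, f:-; rest ⊤}
  B4: | IN={a:-, b:-, c:-, d:-; rest ⊤} | OUT={a:-, b:-, c:-, d:-; rest ⊤}

Merge at B1: IN[B1] = OUT[B0] = {a: -, b: -, c: ⊤, d: ⊤, e: ⊤, f: ⊤}
Applying B1's transfer function to that IN value gives OUT[B1] (row B1 above).

Answer: {a: -, b: -, c: ⊤, d: ⊤, e: ⊤, f: ⊤}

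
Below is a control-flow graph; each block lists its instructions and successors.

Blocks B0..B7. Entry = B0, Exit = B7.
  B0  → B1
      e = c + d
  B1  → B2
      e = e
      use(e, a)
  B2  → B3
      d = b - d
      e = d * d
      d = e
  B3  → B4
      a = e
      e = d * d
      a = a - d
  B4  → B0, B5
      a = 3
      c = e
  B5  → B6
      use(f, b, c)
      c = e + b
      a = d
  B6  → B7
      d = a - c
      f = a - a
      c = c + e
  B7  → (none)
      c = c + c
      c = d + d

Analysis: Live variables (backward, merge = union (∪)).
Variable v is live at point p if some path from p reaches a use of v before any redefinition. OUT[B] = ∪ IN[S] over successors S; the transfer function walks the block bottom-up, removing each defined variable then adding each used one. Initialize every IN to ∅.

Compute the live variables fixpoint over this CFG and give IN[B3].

Answer: {b, d, e, f}

Derivation:
Fixpoint table:
  B0: | IN={a, b, c, d, f} | OUT={a, b, d, e, f}
  B1: | IN={a, b, d, e, f} | OUT={b, d, f}
  B2: | IN={b, d, f} | OUT={b, d, e, f}
  B3: | IN={b, d, e, f} | OUT={b, d, e, f}
  B4: | IN={b, d, e, f} | OUT={a, b, c, d, e, f}
  B5: | IN={b, c, d, e, f} | OUT={a, c, e}
  B6: | IN={a, c, e} | OUT={c, d}
  B7: | IN={c, d} | OUT={}

Merge at B3: OUT[B3] = IN[B4] = {b, d, e, f}
Applying B3's transfer function to that OUT value gives IN[B3] (row B3 above).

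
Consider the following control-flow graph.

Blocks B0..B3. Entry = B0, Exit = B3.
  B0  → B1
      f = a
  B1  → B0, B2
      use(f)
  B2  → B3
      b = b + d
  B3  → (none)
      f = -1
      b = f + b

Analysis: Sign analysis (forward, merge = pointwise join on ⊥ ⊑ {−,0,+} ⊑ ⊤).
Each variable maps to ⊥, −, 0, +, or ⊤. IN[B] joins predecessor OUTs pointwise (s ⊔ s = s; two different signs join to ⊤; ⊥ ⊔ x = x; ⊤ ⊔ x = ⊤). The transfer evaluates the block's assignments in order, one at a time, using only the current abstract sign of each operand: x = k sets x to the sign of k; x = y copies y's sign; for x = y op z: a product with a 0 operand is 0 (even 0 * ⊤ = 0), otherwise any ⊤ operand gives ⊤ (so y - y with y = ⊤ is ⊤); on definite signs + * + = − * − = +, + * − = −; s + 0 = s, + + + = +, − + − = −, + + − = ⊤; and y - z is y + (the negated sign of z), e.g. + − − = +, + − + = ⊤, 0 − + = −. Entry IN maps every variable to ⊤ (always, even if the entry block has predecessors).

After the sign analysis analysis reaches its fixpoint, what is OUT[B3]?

Per-block solution:
  B0:   IN=(all ⊤)   OUT=(all ⊤)
  B1:   IN=(all ⊤)   OUT=(all ⊤)
  B2:   IN=(all ⊤)   OUT=(all ⊤)
  B3:   IN=(all ⊤)   OUT={f:-; rest ⊤}

Merge at B3: IN[B3] = OUT[B2] = {a: ⊤, b: ⊤, c: ⊤, d: ⊤, e: ⊤, f: ⊤}
Applying B3's transfer function to that IN value gives OUT[B3] (row B3 above).

Answer: {a: ⊤, b: ⊤, c: ⊤, d: ⊤, e: ⊤, f: -}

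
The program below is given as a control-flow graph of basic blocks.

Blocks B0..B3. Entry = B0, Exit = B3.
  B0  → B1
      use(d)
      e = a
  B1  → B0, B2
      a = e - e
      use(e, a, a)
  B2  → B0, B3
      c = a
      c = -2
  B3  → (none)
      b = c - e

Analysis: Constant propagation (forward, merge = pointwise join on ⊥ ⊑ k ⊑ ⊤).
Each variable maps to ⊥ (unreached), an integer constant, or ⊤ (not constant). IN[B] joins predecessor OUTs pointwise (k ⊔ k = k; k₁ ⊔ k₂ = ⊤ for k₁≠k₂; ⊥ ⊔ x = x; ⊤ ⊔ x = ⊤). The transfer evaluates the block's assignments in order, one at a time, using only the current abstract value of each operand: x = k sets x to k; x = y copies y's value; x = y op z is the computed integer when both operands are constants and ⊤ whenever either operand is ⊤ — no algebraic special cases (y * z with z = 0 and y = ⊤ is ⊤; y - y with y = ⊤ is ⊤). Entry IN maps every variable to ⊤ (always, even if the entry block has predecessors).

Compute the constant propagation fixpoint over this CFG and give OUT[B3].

Answer: {a: ⊤, b: ⊤, c: -2, d: ⊤, e: ⊤, f: ⊤}

Derivation:
Fixpoint table:
  B0:  IN=(all ⊤)  OUT=(all ⊤)
  B1:  IN=(all ⊤)  OUT=(all ⊤)
  B2:  IN=(all ⊤)  OUT={c:-2; rest ⊤}
  B3:  IN={c:-2; rest ⊤}  OUT={c:-2; rest ⊤}

Merge at B3: IN[B3] = OUT[B2] = {a: ⊤, b: ⊤, c: -2, d: ⊤, e: ⊤, f: ⊤}
Applying B3's transfer function to that IN value gives OUT[B3] (row B3 above).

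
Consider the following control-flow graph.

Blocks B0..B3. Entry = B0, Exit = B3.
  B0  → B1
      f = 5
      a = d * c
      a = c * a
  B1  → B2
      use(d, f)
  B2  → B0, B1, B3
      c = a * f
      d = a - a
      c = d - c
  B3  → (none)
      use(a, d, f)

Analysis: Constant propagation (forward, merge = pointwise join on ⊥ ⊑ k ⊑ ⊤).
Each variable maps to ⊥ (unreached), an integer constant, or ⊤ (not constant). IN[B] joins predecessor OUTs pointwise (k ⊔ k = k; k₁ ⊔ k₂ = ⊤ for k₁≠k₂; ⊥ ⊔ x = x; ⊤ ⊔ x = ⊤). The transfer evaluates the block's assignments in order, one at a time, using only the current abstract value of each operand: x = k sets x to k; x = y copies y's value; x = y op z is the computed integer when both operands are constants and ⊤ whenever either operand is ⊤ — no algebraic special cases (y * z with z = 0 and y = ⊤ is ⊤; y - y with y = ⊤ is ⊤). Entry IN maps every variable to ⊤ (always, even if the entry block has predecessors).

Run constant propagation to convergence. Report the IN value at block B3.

Per-block solution:
  B0: | IN=(all ⊤) | OUT={f:5; rest ⊤}
  B1: | IN={f:5; rest ⊤} | OUT={f:5; rest ⊤}
  B2: | IN={f:5; rest ⊤} | OUT={f:5; rest ⊤}
  B3: | IN={f:5; rest ⊤} | OUT={f:5; rest ⊤}

Merge at B3: IN[B3] = OUT[B2] = {a: ⊤, b: ⊤, c: ⊤, d: ⊤, e: ⊤, f: 5}

Answer: {a: ⊤, b: ⊤, c: ⊤, d: ⊤, e: ⊤, f: 5}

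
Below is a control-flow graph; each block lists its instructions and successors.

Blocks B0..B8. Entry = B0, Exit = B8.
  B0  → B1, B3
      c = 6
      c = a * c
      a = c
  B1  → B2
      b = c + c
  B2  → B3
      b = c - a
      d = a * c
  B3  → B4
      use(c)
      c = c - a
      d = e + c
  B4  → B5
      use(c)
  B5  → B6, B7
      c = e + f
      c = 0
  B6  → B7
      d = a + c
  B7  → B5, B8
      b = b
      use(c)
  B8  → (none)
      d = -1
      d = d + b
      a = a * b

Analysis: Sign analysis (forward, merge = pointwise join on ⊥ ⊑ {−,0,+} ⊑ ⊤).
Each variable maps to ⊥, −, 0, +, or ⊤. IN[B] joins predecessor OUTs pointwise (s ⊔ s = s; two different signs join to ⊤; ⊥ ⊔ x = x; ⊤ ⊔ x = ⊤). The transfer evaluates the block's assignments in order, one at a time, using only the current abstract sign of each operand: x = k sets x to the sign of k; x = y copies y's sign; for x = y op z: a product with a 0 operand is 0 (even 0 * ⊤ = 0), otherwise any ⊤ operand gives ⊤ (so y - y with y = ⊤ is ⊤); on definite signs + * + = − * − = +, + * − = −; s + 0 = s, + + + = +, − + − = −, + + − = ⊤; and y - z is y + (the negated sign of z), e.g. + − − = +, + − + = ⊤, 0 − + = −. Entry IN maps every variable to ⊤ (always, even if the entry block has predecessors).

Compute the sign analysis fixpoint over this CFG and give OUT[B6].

Answer: {a: ⊤, b: ⊤, c: 0, d: ⊤, e: ⊤, f: ⊤}

Working:
Fixpoint table:
  B0:   IN=(all ⊤)   OUT=(all ⊤)
  B1:   IN=(all ⊤)   OUT=(all ⊤)
  B2:   IN=(all ⊤)   OUT=(all ⊤)
  B3:   IN=(all ⊤)   OUT=(all ⊤)
  B4:   IN=(all ⊤)   OUT=(all ⊤)
  B5:   IN=(all ⊤)   OUT={c:0; rest ⊤}
  B6:   IN={c:0; rest ⊤}   OUT={c:0; rest ⊤}
  B7:   IN={c:0; rest ⊤}   OUT={c:0; rest ⊤}
  B8:   IN={c:0; rest ⊤}   OUT={c:0; rest ⊤}

Merge at B6: IN[B6] = OUT[B5] = {a: ⊤, b: ⊤, c: 0, d: ⊤, e: ⊤, f: ⊤}
Applying B6's transfer function to that IN value gives OUT[B6] (row B6 above).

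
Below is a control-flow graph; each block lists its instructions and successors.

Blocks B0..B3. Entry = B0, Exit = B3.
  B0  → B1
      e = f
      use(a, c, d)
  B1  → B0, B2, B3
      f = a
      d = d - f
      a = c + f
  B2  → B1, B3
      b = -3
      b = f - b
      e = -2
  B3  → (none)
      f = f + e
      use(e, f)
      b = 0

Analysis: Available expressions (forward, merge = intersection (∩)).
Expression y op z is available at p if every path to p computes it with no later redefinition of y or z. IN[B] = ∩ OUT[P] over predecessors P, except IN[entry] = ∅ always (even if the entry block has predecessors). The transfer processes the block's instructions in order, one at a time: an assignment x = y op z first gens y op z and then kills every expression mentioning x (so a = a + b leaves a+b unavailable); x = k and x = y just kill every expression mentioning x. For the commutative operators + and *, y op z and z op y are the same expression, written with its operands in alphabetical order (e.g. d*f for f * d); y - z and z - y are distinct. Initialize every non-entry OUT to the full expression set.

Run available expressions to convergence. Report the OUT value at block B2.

Answer: {c+f}

Derivation:
Fixpoint table:
  B0: | IN={} | OUT={}
  B1: | IN={} | OUT={c+f}
  B2: | IN={c+f} | OUT={c+f}
  B3: | IN={c+f} | OUT={}

Merge at B2: IN[B2] = OUT[B1] = {c+f}
Applying B2's transfer function to that IN value gives OUT[B2] (row B2 above).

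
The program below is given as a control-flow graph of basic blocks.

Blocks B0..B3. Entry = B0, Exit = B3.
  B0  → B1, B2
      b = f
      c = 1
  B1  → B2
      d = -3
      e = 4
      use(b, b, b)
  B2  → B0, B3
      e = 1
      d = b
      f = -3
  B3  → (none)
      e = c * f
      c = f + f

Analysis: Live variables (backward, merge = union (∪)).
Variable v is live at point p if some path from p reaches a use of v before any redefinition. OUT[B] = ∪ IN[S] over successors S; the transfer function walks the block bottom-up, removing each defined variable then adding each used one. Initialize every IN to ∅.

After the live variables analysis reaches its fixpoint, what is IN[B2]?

Per-block solution:
  B0:   IN={f}   OUT={b, c}
  B1:   IN={b, c}   OUT={b, c}
  B2:   IN={b, c}   OUT={c, f}
  B3:   IN={c, f}   OUT={}

Merge at B2: OUT[B2] = IN[B0] ⊔ IN[B3] = {c, f}
Applying B2's transfer function to that OUT value gives IN[B2] (row B2 above).

Answer: {b, c}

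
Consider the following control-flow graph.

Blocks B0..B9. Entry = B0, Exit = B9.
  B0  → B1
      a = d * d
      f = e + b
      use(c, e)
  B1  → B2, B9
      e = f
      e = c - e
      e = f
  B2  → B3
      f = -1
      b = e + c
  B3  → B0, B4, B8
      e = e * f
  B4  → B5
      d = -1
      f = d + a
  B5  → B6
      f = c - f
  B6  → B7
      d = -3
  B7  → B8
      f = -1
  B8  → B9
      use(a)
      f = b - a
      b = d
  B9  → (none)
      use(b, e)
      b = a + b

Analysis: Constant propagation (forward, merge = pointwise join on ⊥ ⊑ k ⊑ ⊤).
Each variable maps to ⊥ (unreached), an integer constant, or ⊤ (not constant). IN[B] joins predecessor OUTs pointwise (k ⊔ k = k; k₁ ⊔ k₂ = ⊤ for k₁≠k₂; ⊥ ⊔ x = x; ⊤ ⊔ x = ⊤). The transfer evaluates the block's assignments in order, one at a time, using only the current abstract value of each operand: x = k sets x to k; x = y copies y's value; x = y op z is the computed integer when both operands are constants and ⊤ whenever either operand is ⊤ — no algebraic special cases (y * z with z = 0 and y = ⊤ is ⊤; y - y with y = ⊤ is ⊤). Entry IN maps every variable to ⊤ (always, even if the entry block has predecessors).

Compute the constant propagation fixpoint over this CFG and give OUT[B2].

Answer: {a: ⊤, b: ⊤, c: ⊤, d: ⊤, e: ⊤, f: -1}

Trace:
Fixpoint table:
  B0: | IN=(all ⊤) | OUT=(all ⊤)
  B1: | IN=(all ⊤) | OUT=(all ⊤)
  B2: | IN=(all ⊤) | OUT={f:-1; rest ⊤}
  B3: | IN={f:-1; rest ⊤} | OUT={f:-1; rest ⊤}
  B4: | IN={f:-1; rest ⊤} | OUT={d:-1; rest ⊤}
  B5: | IN={d:-1; rest ⊤} | OUT={d:-1; rest ⊤}
  B6: | IN={d:-1; rest ⊤} | OUT={d:-3; rest ⊤}
  B7: | IN={d:-3; rest ⊤} | OUT={d:-3, f:-1; rest ⊤}
  B8: | IN={f:-1; rest ⊤} | OUT=(all ⊤)
  B9: | IN=(all ⊤) | OUT=(all ⊤)

Merge at B2: IN[B2] = OUT[B1] = {a: ⊤, b: ⊤, c: ⊤, d: ⊤, e: ⊤, f: ⊤}
Applying B2's transfer function to that IN value gives OUT[B2] (row B2 above).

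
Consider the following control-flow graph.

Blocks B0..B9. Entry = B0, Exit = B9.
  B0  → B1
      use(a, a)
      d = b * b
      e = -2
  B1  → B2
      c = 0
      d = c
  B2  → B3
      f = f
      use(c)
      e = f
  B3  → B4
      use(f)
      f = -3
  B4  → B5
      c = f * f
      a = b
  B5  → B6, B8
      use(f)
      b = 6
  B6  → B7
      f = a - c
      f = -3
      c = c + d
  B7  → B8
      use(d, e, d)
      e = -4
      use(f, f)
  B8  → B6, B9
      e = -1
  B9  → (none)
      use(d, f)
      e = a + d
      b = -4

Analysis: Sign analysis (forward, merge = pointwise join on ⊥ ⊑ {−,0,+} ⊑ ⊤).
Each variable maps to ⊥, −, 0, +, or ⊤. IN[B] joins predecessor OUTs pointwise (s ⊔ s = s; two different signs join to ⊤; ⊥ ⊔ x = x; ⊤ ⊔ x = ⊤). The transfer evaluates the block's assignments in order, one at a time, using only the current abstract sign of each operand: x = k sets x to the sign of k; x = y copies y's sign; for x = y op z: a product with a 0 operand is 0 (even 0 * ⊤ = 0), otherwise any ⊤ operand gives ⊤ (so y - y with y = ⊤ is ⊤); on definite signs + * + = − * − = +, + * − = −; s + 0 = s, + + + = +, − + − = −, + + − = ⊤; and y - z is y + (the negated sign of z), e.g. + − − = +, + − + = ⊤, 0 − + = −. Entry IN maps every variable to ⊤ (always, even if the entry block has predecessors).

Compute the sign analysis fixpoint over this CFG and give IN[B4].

Per-block solution:
  B0:   IN=(all ⊤)   OUT={e:-; rest ⊤}
  B1:   IN={e:-; rest ⊤}   OUT={c:0, d:0, e:-; rest ⊤}
  B2:   IN={c:0, d:0, e:-; rest ⊤}   OUT={c:0, d:0; rest ⊤}
  B3:   IN={c:0, d:0; rest ⊤}   OUT={c:0, d:0, f:-; rest ⊤}
  B4:   IN={c:0, d:0, f:-; rest ⊤}   OUT={c:+, d:0, f:-; rest ⊤}
  B5:   IN={c:+, d:0, f:-; rest ⊤}   OUT={b:+, c:+, d:0, f:-; rest ⊤}
  B6:   IN={b:+, c:+, d:0, f:-; rest ⊤}   OUT={b:+, c:+, d:0, f:-; rest ⊤}
  B7:   IN={b:+, c:+, d:0, f:-; rest ⊤}   OUT={b:+, c:+, d:0, e:-, f:-; rest ⊤}
  B8:   IN={b:+, c:+, d:0, f:-; rest ⊤}   OUT={b:+, c:+, d:0, e:-, f:-; rest ⊤}
  B9:   IN={b:+, c:+, d:0, e:-, f:-; rest ⊤}   OUT={b:-, c:+, d:0, f:-; rest ⊤}

Merge at B4: IN[B4] = OUT[B3] = {a: ⊤, b: ⊤, c: 0, d: 0, e: ⊤, f: -}

Answer: {a: ⊤, b: ⊤, c: 0, d: 0, e: ⊤, f: -}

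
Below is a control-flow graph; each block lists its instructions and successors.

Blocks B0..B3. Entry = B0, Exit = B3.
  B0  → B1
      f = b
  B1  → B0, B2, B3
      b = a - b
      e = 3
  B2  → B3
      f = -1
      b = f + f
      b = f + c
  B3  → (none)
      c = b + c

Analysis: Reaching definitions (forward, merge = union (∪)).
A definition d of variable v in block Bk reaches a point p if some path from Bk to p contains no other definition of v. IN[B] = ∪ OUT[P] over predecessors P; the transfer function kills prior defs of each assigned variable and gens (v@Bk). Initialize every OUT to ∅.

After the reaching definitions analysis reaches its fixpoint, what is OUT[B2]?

Answer: {b@B2, e@B1, f@B2}

Working:
Per-block solution:
  B0:  IN={b@B1, e@B1, f@B0}  OUT={b@B1, e@B1, f@B0}
  B1:  IN={b@B1, e@B1, f@B0}  OUT={b@B1, e@B1, f@B0}
  B2:  IN={b@B1, e@B1, f@B0}  OUT={b@B2, e@B1, f@B2}
  B3:  IN={b@B1, b@B2, e@B1, f@B0, f@B2}  OUT={b@B1, b@B2, c@B3, e@B1, f@B0, f@B2}

Merge at B2: IN[B2] = OUT[B1] = {b@B1, e@B1, f@B0}
Applying B2's transfer function to that IN value gives OUT[B2] (row B2 above).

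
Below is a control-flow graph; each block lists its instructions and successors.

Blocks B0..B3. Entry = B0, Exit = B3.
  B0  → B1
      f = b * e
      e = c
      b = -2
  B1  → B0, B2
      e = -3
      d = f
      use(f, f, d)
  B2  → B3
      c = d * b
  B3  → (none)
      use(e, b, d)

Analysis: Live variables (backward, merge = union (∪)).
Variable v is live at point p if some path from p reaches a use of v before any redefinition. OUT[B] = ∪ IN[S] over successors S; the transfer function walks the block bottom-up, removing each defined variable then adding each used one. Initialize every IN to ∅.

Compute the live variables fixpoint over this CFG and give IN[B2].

Answer: {b, d, e}

Trace:
Converged values:
  B0:  IN={b, c, e}  OUT={b, c, f}
  B1:  IN={b, c, f}  OUT={b, c, d, e}
  B2:  IN={b, d, e}  OUT={b, d, e}
  B3:  IN={b, d, e}  OUT={}

Merge at B2: OUT[B2] = IN[B3] = {b, d, e}
Applying B2's transfer function to that OUT value gives IN[B2] (row B2 above).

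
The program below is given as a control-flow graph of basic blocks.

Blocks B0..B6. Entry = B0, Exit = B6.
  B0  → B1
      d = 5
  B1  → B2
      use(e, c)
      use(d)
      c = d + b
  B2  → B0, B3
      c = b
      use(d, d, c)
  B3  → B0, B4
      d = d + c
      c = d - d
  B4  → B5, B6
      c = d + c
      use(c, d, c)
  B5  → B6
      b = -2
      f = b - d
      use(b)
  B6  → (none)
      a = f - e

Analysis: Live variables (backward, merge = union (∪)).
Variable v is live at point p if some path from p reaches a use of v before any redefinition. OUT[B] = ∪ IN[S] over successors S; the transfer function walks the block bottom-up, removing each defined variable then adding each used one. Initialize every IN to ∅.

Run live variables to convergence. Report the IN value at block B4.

Answer: {c, d, e, f}

Working:
Fixpoint table:
  B0:  IN={b, c, e, f}  OUT={b, c, d, e, f}
  B1:  IN={b, c, d, e, f}  OUT={b, d, e, f}
  B2:  IN={b, d, e, f}  OUT={b, c, d, e, f}
  B3:  IN={b, c, d, e, f}  OUT={b, c, d, e, f}
  B4:  IN={c, d, e, f}  OUT={d, e, f}
  B5:  IN={d, e}  OUT={e, f}
  B6:  IN={e, f}  OUT={}

Merge at B4: OUT[B4] = IN[B5] ⊔ IN[B6] = {d, e, f}
Applying B4's transfer function to that OUT value gives IN[B4] (row B4 above).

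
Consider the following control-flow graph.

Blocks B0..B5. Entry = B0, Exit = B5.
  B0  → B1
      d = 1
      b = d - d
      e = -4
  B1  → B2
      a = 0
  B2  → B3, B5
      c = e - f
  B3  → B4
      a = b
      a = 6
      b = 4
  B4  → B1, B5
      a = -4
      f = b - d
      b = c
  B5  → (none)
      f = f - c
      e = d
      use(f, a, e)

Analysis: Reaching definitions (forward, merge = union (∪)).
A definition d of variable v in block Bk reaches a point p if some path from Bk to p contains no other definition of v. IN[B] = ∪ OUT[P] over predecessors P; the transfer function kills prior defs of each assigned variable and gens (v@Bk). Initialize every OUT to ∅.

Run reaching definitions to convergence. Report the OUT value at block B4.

Answer: {a@B4, b@B4, c@B2, d@B0, e@B0, f@B4}

Derivation:
Fixpoint table:
  B0:   IN={}   OUT={b@B0, d@B0, e@B0}
  B1:   IN={a@B4, b@B0, b@B4, c@B2, d@B0, e@B0, f@B4}   OUT={a@B1, b@B0, b@B4, c@B2, d@B0, e@B0, f@B4}
  B2:   IN={a@B1, b@B0, b@B4, c@B2, d@B0, e@B0, f@B4}   OUT={a@B1, b@B0, b@B4, c@B2, d@B0, e@B0, f@B4}
  B3:   IN={a@B1, b@B0, b@B4, c@B2, d@B0, e@B0, f@B4}   OUT={a@B3, b@B3, c@B2, d@B0, e@B0, f@B4}
  B4:   IN={a@B3, b@B3, c@B2, d@B0, e@B0, f@B4}   OUT={a@B4, b@B4, c@B2, d@B0, e@B0, f@B4}
  B5:   IN={a@B1, a@B4, b@B0, b@B4, c@B2, d@B0, e@B0, f@B4}   OUT={a@B1, a@B4, b@B0, b@B4, c@B2, d@B0, e@B5, f@B5}

Merge at B4: IN[B4] = OUT[B3] = {a@B3, b@B3, c@B2, d@B0, e@B0, f@B4}
Applying B4's transfer function to that IN value gives OUT[B4] (row B4 above).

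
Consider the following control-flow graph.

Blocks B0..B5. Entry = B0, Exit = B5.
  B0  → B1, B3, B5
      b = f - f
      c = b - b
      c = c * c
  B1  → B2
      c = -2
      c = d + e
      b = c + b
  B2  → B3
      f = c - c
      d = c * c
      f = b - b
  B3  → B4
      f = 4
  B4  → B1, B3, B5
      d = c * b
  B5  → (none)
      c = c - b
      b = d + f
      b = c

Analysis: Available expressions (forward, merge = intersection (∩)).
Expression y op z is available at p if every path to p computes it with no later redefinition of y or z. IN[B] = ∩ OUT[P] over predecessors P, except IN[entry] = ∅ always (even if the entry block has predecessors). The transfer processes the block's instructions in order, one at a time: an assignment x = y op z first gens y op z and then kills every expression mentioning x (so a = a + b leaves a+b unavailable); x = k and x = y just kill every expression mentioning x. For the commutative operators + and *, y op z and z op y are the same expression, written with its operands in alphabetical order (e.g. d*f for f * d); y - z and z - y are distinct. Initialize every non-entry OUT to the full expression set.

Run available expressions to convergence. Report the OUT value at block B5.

Answer: {d+f}

Trace:
Per-block solution:
  B0:  IN={}  OUT={b-b, f-f}
  B1:  IN={b-b}  OUT={d+e}
  B2:  IN={d+e}  OUT={b-b, c*c, c-c}
  B3:  IN={b-b}  OUT={b-b}
  B4:  IN={b-b}  OUT={b*c, b-b}
  B5:  IN={b-b}  OUT={d+f}

Merge at B5: IN[B5] = OUT[B0] ∩ OUT[B4] = {b-b}
Applying B5's transfer function to that IN value gives OUT[B5] (row B5 above).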